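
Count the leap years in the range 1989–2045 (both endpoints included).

Multiples of 4 in [1989,2045]: 14.
Of those, multiples of 100: 1 (not leap unless ÷400).
Multiples of 400: 1.
Leap years = 14 − 1 + 1 = 14.

14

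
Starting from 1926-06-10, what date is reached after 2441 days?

February 14, 1933

+365 (one year) → Jun 10, 1927 (2076 left).
+366 (one year; includes Feb 29, 1928) → Jun 10, 1928 (1710 left).
+365 (one year) → Jun 10, 1929 (1345 left).
+365 (one year) → Jun 10, 1930 (980 left).
+365 (one year) → Jun 10, 1931 (615 left).
+366 (one year; includes Feb 29, 1932) → Jun 10, 1932 (249 left).
Jun has 30 days: +21 → Jul 1, 1932 (228 left).
Jul has 31 days: +31 → Aug 1, 1932 (197 left).
Aug has 31 days: +31 → Sep 1, 1932 (166 left).
Sep has 30 days: +30 → Oct 1, 1932 (136 left).
Oct has 31 days: +31 → Nov 1, 1932 (105 left).
Nov has 30 days: +30 → Dec 1, 1932 (75 left).
Dec has 31 days: +31 → Jan 1, 1933 (44 left).
Jan has 31 days: +31 → Feb 1, 1933 (13 left).
+13 → Feb 14, 1933.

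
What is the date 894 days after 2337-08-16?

January 27, 2340

+365 (one year) → Aug 16, 2338 (529 left).
+365 (one year) → Aug 16, 2339 (164 left).
Aug has 31 days: +16 → Sep 1, 2339 (148 left).
Sep has 30 days: +30 → Oct 1, 2339 (118 left).
Oct has 31 days: +31 → Nov 1, 2339 (87 left).
Nov has 30 days: +30 → Dec 1, 2339 (57 left).
Dec has 31 days: +31 → Jan 1, 2340 (26 left).
+26 → Jan 27, 2340.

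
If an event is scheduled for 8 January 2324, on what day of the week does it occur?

Doomsday rule: the anchor day for the 2300s is Wednesday. For year 24: 24÷12 = 2 r 0, and 0÷4 = 0, so 2+0+0 = 2.
Wednesday + 2 ≡ Friday — that's 2324's doomsday.
In January the doomsday date is Jan 4 (2324 is a leap year (divisible by 4)).
Jan 8 is 4 days after Jan 4; 4 mod 7 = 4, so Friday + 4 = Tuesday.

Tuesday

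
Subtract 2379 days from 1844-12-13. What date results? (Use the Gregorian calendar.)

June 9, 1838

−366 (one year; includes Feb 29, 1844) → Dec 13, 1843 (2013 left).
−365 (one year) → Dec 13, 1842 (1648 left).
−365 (one year) → Dec 13, 1841 (1283 left).
−365 (one year) → Dec 13, 1840 (918 left).
−366 (one year; includes Feb 29, 1840) → Dec 13, 1839 (552 left).
−365 (one year) → Dec 13, 1838 (187 left).
−13 → Nov 30, 1838 (end of Nov, 30 days; 174 left).
−30 → Oct 31, 1838 (end of Oct, 31 days; 144 left).
−31 → Sep 30, 1838 (end of Sep, 30 days; 113 left).
−30 → Aug 31, 1838 (end of Aug, 31 days; 83 left).
−31 → Jul 31, 1838 (end of Jul, 31 days; 52 left).
−31 → Jun 30, 1838 (end of Jun, 30 days; 21 left).
−21 → Jun 9, 1838.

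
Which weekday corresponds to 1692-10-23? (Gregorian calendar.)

Thursday

Doomsday rule: the anchor day for the 1600s is Tuesday. For year 92: 92÷12 = 7 r 8, and 8÷4 = 2, so 7+8+2 = 17.
Tuesday + 17 ≡ Friday — that's 1692's doomsday.
In October the doomsday date is Oct 10.
Oct 23 is 13 days after Oct 10; 13 mod 7 = 6, so Friday + 6 = Thursday.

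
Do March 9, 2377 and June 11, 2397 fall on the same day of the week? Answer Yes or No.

From Mar 9, 2377 to Jun 11, 2397 is 7399 days.
7399 mod 7 = 0, so they are the same weekday.
(Mar 9, 2377 is a Wednesday; Jun 11, 2397 is a Wednesday.)

Yes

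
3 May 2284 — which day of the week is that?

Saturday

Doomsday rule: the anchor day for the 2200s is Friday. For year 84: 84÷12 = 7 r 0, and 0÷4 = 0, so 7+0+0 = 7.
Friday + 7 ≡ Friday — that's 2284's doomsday.
In May the doomsday date is May 9.
May 3 is 6 days before May 9; 6 mod 7 = 6, so Friday − 6 = Saturday.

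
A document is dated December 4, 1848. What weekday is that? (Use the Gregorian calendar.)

Monday

January 1, 1848 is a Saturday.
Jan 1, 1848 → Feb 1, 1848: 31 days (January has 31).
Feb 1, 1848 → Mar 1, 1848: 29 days (February has 29).
Mar 1, 1848 → Apr 1, 1848: 31 days (March has 31).
Apr 1, 1848 → May 1, 1848: 30 days (April has 30).
May 1, 1848 → Jun 1, 1848: 31 days (May has 31).
Jun 1, 1848 → Jul 1, 1848: 30 days (June has 30).
Jul 1, 1848 → Aug 1, 1848: 31 days (July has 31).
Aug 1, 1848 → Sep 1, 1848: 31 days (August has 31).
Sep 1, 1848 → Oct 1, 1848: 30 days (September has 30).
Oct 1, 1848 → Nov 1, 1848: 31 days (October has 31).
Nov 1, 1848 → Dec 1, 1848: 30 days (November has 30).
Dec 1, 1848 → Dec 4, 1848: 3 days.
Total: 338 days.
338 mod 7 = 2, so Saturday + 2 = Monday.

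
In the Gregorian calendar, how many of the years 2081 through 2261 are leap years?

Multiples of 4 in [2081,2261]: 45.
Of those, multiples of 100: 2 (not leap unless ÷400).
Multiples of 400: 0.
Leap years = 45 − 2 + 0 = 43.

43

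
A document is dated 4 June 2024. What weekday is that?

Tuesday

Doomsday rule: the anchor day for the 2000s is Tuesday. For year 24: 24÷12 = 2 r 0, and 0÷4 = 0, so 2+0+0 = 2.
Tuesday + 2 ≡ Thursday — that's 2024's doomsday.
In June the doomsday date is Jun 6.
Jun 4 is 2 days before Jun 6; 2 mod 7 = 2, so Thursday − 2 = Tuesday.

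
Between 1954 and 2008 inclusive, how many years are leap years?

Multiples of 4 in [1954,2008]: 14.
Of those, multiples of 100: 1 (not leap unless ÷400).
Multiples of 400: 1.
Leap years = 14 − 1 + 1 = 14.

14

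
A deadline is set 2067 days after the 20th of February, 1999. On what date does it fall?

October 18, 2004

+365 (one year) → Feb 20, 2000 (1702 left).
+366 (one year; includes Feb 29, 2000) → Feb 20, 2001 (1336 left).
+365 (one year) → Feb 20, 2002 (971 left).
+365 (one year) → Feb 20, 2003 (606 left).
+365 (one year) → Feb 20, 2004 (241 left).
Feb has 29 days: +10 → Mar 1, 2004 (231 left).
Mar has 31 days: +31 → Apr 1, 2004 (200 left).
Apr has 30 days: +30 → May 1, 2004 (170 left).
May has 31 days: +31 → Jun 1, 2004 (139 left).
Jun has 30 days: +30 → Jul 1, 2004 (109 left).
Jul has 31 days: +31 → Aug 1, 2004 (78 left).
Aug has 31 days: +31 → Sep 1, 2004 (47 left).
Sep has 30 days: +30 → Oct 1, 2004 (17 left).
+17 → Oct 18, 2004.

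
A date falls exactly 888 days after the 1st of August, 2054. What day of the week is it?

Friday

First find the weekday of Aug 1, 2054. Doomsday rule: the anchor day for the 2000s is Tuesday. For year 54: 54÷12 = 4 r 6, and 6÷4 = 1, so 4+6+1 = 11.
Tuesday + 11 ≡ Saturday — that's 2054's doomsday.
In August the doomsday date is Aug 8.
Aug 1 is 7 days before Aug 8; 7 mod 7 = 0, so Saturday − 0 = Saturday.
888 mod 7 = 6, so 888 days after a Saturday is Saturday + 6 = Friday.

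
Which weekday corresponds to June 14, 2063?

Thursday

January 1, 2063 is a Monday.
Jan 1, 2063 → Feb 1, 2063: 31 days (January has 31).
Feb 1, 2063 → Mar 1, 2063: 28 days (February has 28).
Mar 1, 2063 → Apr 1, 2063: 31 days (March has 31).
Apr 1, 2063 → May 1, 2063: 30 days (April has 30).
May 1, 2063 → Jun 1, 2063: 31 days (May has 31).
Jun 1, 2063 → Jun 14, 2063: 13 days.
Total: 164 days.
164 mod 7 = 3, so Monday + 3 = Thursday.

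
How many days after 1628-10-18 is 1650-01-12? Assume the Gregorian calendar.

Oct 18, 1628 → Oct 18, 1629: 365 days.
Oct 18, 1629 → Oct 18, 1630: 365 days.
Oct 18, 1630 → Oct 18, 1631: 365 days.
Oct 18, 1631 → Oct 18, 1632: 366 days (Feb 29, 1632 is in that span).
Oct 18, 1632 → Oct 18, 1633: 365 days.
Oct 18, 1633 → Oct 18, 1634: 365 days.
Oct 18, 1634 → Oct 18, 1635: 365 days.
Oct 18, 1635 → Oct 18, 1636: 366 days (Feb 29, 1636 is in that span).
Oct 18, 1636 → Oct 18, 1637: 365 days.
Oct 18, 1637 → Oct 18, 1638: 365 days.
Oct 18, 1638 → Oct 18, 1639: 365 days.
Oct 18, 1639 → Oct 18, 1640: 366 days (Feb 29, 1640 is in that span).
Oct 18, 1640 → Oct 18, 1641: 365 days.
Oct 18, 1641 → Oct 18, 1642: 365 days.
Oct 18, 1642 → Oct 18, 1643: 365 days.
Oct 18, 1643 → Oct 18, 1644: 366 days (Feb 29, 1644 is in that span).
Oct 18, 1644 → Oct 18, 1645: 365 days.
Oct 18, 1645 → Oct 18, 1646: 365 days.
Oct 18, 1646 → Oct 18, 1647: 365 days.
Oct 18, 1647 → Oct 18, 1648: 366 days (Feb 29, 1648 is in that span).
Oct 18, 1648 → Oct 18, 1649: 365 days.
Oct 18, 1649 → Nov 18, 1649: 31 days (October has 31).
Nov 18, 1649 → Dec 18, 1649: 30 days (November has 30).
Dec 18, 1649 → Jan 12, 1650: 25 days.
Total: 7756 days.

7756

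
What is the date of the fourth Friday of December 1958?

December 1, 1958 is a Monday.
The first Friday is therefore December 5 (4 days later).
The fourth Friday is 5 + 3×7 = December 26.

December 26, 1958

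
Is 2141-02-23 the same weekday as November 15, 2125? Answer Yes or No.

Yes

From Nov 15, 2125 to Feb 23, 2141 is 5579 days.
5579 mod 7 = 0, so they are the same weekday.
(Nov 15, 2125 is a Thursday; Feb 23, 2141 is a Thursday.)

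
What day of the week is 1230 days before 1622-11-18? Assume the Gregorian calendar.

Sunday

First find the weekday of Nov 18, 1622. Doomsday rule: the anchor day for the 1600s is Tuesday. For year 22: 22÷12 = 1 r 10, and 10÷4 = 2, so 1+10+2 = 13.
Tuesday + 13 ≡ Monday — that's 1622's doomsday.
In November the doomsday date is Nov 7.
Nov 18 is 11 days after Nov 7; 11 mod 7 = 4, so Monday + 4 = Friday.
1230 mod 7 = 5, so 1230 days before a Friday is Friday − 5 = Sunday.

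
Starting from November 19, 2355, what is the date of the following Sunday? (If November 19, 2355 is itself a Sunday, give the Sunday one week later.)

Nov 19, 2355 is a Saturday.
From Saturday to the next Sunday is 1 day.
Nov 19, 2355 + 1 = Nov 20, 2355.

November 20, 2355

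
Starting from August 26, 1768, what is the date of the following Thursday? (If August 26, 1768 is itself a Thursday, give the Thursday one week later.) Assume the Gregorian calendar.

Aug 26, 1768 is a Friday.
From Friday to the next Thursday is 6 days.
Aug 26, 1768 + 6 = Sep 1, 1768.

September 1, 1768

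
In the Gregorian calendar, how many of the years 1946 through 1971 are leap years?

Multiples of 4 in [1946,1971]: 6.
Of those, multiples of 100: 0 (not leap unless ÷400).
Multiples of 400: 0.
Leap years = 6 − 0 + 0 = 6.

6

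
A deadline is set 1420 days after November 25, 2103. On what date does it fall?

+366 (one year; includes Feb 29, 2104) → Nov 25, 2104 (1054 left).
+365 (one year) → Nov 25, 2105 (689 left).
+365 (one year) → Nov 25, 2106 (324 left).
Nov has 30 days: +6 → Dec 1, 2106 (318 left).
Dec has 31 days: +31 → Jan 1, 2107 (287 left).
Jan has 31 days: +31 → Feb 1, 2107 (256 left).
Feb has 28 days: +28 → Mar 1, 2107 (228 left).
Mar has 31 days: +31 → Apr 1, 2107 (197 left).
Apr has 30 days: +30 → May 1, 2107 (167 left).
May has 31 days: +31 → Jun 1, 2107 (136 left).
Jun has 30 days: +30 → Jul 1, 2107 (106 left).
Jul has 31 days: +31 → Aug 1, 2107 (75 left).
Aug has 31 days: +31 → Sep 1, 2107 (44 left).
Sep has 30 days: +30 → Oct 1, 2107 (14 left).
+14 → Oct 15, 2107.

October 15, 2107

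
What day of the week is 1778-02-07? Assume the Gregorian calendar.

Saturday

Doomsday rule: the anchor day for the 1700s is Sunday. For year 78: 78÷12 = 6 r 6, and 6÷4 = 1, so 6+6+1 = 13.
Sunday + 13 ≡ Saturday — that's 1778's doomsday.
In February the doomsday date is Feb 28 (1778 is not a leap year).
Feb 7 is 21 days before Feb 28; 21 mod 7 = 0, so Saturday − 0 = Saturday.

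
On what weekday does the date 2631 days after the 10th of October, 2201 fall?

First find the weekday of Oct 10, 2201. Doomsday rule: the anchor day for the 2200s is Friday. For year 01: 1÷12 = 0 r 1, and 1÷4 = 0, so 0+1+0 = 1.
Friday + 1 ≡ Saturday — that's 2201's doomsday.
In October the doomsday date is Oct 10.
Oct 10 is the doomsday itself: Saturday.
2631 mod 7 = 6, so 2631 days after a Saturday is Saturday + 6 = Friday.

Friday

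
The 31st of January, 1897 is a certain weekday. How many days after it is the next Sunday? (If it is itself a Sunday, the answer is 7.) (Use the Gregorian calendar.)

7

Jan 31, 1897 is a Sunday.
From Sunday to the next Sunday is 7 days.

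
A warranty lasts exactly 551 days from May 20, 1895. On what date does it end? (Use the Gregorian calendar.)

+366 (one year; includes Feb 29, 1896) → May 20, 1896 (185 left).
May has 31 days: +12 → Jun 1, 1896 (173 left).
Jun has 30 days: +30 → Jul 1, 1896 (143 left).
Jul has 31 days: +31 → Aug 1, 1896 (112 left).
Aug has 31 days: +31 → Sep 1, 1896 (81 left).
Sep has 30 days: +30 → Oct 1, 1896 (51 left).
Oct has 31 days: +31 → Nov 1, 1896 (20 left).
+20 → Nov 21, 1896.

November 21, 1896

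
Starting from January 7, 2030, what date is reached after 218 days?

August 13, 2030

Jan has 31 days: +25 → Feb 1, 2030 (193 left).
Feb has 28 days: +28 → Mar 1, 2030 (165 left).
Mar has 31 days: +31 → Apr 1, 2030 (134 left).
Apr has 30 days: +30 → May 1, 2030 (104 left).
May has 31 days: +31 → Jun 1, 2030 (73 left).
Jun has 30 days: +30 → Jul 1, 2030 (43 left).
Jul has 31 days: +31 → Aug 1, 2030 (12 left).
+12 → Aug 13, 2030.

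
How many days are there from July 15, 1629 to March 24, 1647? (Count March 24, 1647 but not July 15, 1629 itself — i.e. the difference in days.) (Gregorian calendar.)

Jul 15, 1629 → Jul 15, 1630: 365 days.
Jul 15, 1630 → Jul 15, 1631: 365 days.
Jul 15, 1631 → Jul 15, 1632: 366 days (Feb 29, 1632 is in that span).
Jul 15, 1632 → Jul 15, 1633: 365 days.
Jul 15, 1633 → Jul 15, 1634: 365 days.
Jul 15, 1634 → Jul 15, 1635: 365 days.
Jul 15, 1635 → Jul 15, 1636: 366 days (Feb 29, 1636 is in that span).
Jul 15, 1636 → Jul 15, 1637: 365 days.
Jul 15, 1637 → Jul 15, 1638: 365 days.
Jul 15, 1638 → Jul 15, 1639: 365 days.
Jul 15, 1639 → Jul 15, 1640: 366 days (Feb 29, 1640 is in that span).
Jul 15, 1640 → Jul 15, 1641: 365 days.
Jul 15, 1641 → Jul 15, 1642: 365 days.
Jul 15, 1642 → Jul 15, 1643: 365 days.
Jul 15, 1643 → Jul 15, 1644: 366 days (Feb 29, 1644 is in that span).
Jul 15, 1644 → Jul 15, 1645: 365 days.
Jul 15, 1645 → Jul 15, 1646: 365 days.
Jul 15, 1646 → Aug 15, 1646: 31 days (July has 31).
Aug 15, 1646 → Sep 15, 1646: 31 days (August has 31).
Sep 15, 1646 → Oct 15, 1646: 30 days (September has 30).
Oct 15, 1646 → Nov 15, 1646: 31 days (October has 31).
Nov 15, 1646 → Dec 15, 1646: 30 days (November has 30).
Dec 15, 1646 → Jan 15, 1647: 31 days (December has 31).
Jan 15, 1647 → Feb 15, 1647: 31 days (January has 31).
Feb 15, 1647 → Mar 15, 1647: 28 days (February has 28).
Mar 15, 1647 → Mar 24, 1647: 9 days.
Total: 6461 days.

6461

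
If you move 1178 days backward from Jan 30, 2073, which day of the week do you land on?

First find the weekday of Jan 30, 2073. Doomsday rule: the anchor day for the 2000s is Tuesday. For year 73: 73÷12 = 6 r 1, and 1÷4 = 0, so 6+1+0 = 7.
Tuesday + 7 ≡ Tuesday — that's 2073's doomsday.
In January the doomsday date is Jan 3 (2073 is not a leap year).
Jan 30 is 27 days after Jan 3; 27 mod 7 = 6, so Tuesday + 6 = Monday.
1178 mod 7 = 2, so 1178 days before a Monday is Monday − 2 = Saturday.

Saturday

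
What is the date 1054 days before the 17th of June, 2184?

−366 (one year; includes Feb 29, 2184) → Jun 17, 2183 (688 left).
−365 (one year) → Jun 17, 2182 (323 left).
−17 → May 31, 2182 (end of May, 31 days; 306 left).
−31 → Apr 30, 2182 (end of Apr, 30 days; 275 left).
−30 → Mar 31, 2182 (end of Mar, 31 days; 245 left).
−31 → Feb 28, 2182 (end of Feb, 28 days; 214 left).
−28 → Jan 31, 2182 (end of Jan, 31 days; 186 left).
−31 → Dec 31, 2181 (end of Dec, 31 days; 155 left).
−31 → Nov 30, 2181 (end of Nov, 30 days; 124 left).
−30 → Oct 31, 2181 (end of Oct, 31 days; 94 left).
−31 → Sep 30, 2181 (end of Sep, 30 days; 63 left).
−30 → Aug 31, 2181 (end of Aug, 31 days; 33 left).
−31 → Jul 31, 2181 (end of Jul, 31 days; 2 left).
−2 → Jul 29, 2181.

July 29, 2181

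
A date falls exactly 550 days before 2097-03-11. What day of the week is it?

Thursday

First find the weekday of Mar 11, 2097. Doomsday rule: the anchor day for the 2000s is Tuesday. For year 97: 97÷12 = 8 r 1, and 1÷4 = 0, so 8+1+0 = 9.
Tuesday + 9 ≡ Thursday — that's 2097's doomsday.
In March the doomsday date is Mar 14.
Mar 11 is 3 days before Mar 14; 3 mod 7 = 3, so Thursday − 3 = Monday.
550 mod 7 = 4, so 550 days before a Monday is Monday − 4 = Thursday.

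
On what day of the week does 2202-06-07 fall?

Doomsday rule: the anchor day for the 2200s is Friday. For year 02: 2÷12 = 0 r 2, and 2÷4 = 0, so 0+2+0 = 2.
Friday + 2 ≡ Sunday — that's 2202's doomsday.
In June the doomsday date is Jun 6.
Jun 7 is 1 day after Jun 6; 1 mod 7 = 1, so Sunday + 1 = Monday.

Monday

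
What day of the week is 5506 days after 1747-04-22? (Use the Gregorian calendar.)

Wednesday

First find the weekday of Apr 22, 1747. Doomsday rule: the anchor day for the 1700s is Sunday. For year 47: 47÷12 = 3 r 11, and 11÷4 = 2, so 3+11+2 = 16.
Sunday + 16 ≡ Tuesday — that's 1747's doomsday.
In April the doomsday date is Apr 4.
Apr 22 is 18 days after Apr 4; 18 mod 7 = 4, so Tuesday + 4 = Saturday.
5506 mod 7 = 4, so 5506 days after a Saturday is Saturday + 4 = Wednesday.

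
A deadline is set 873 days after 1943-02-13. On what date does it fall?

+365 (one year) → Feb 13, 1944 (508 left).
+366 (one year; includes Feb 29, 1944) → Feb 13, 1945 (142 left).
Feb has 28 days: +16 → Mar 1, 1945 (126 left).
Mar has 31 days: +31 → Apr 1, 1945 (95 left).
Apr has 30 days: +30 → May 1, 1945 (65 left).
May has 31 days: +31 → Jun 1, 1945 (34 left).
Jun has 30 days: +30 → Jul 1, 1945 (4 left).
+4 → Jul 5, 1945.

July 5, 1945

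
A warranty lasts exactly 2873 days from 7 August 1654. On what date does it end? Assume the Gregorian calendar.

June 19, 1662

+365 (one year) → Aug 7, 1655 (2508 left).
+366 (one year; includes Feb 29, 1656) → Aug 7, 1656 (2142 left).
+365 (one year) → Aug 7, 1657 (1777 left).
+365 (one year) → Aug 7, 1658 (1412 left).
+365 (one year) → Aug 7, 1659 (1047 left).
+366 (one year; includes Feb 29, 1660) → Aug 7, 1660 (681 left).
+365 (one year) → Aug 7, 1661 (316 left).
Aug has 31 days: +25 → Sep 1, 1661 (291 left).
Sep has 30 days: +30 → Oct 1, 1661 (261 left).
Oct has 31 days: +31 → Nov 1, 1661 (230 left).
Nov has 30 days: +30 → Dec 1, 1661 (200 left).
Dec has 31 days: +31 → Jan 1, 1662 (169 left).
Jan has 31 days: +31 → Feb 1, 1662 (138 left).
Feb has 28 days: +28 → Mar 1, 1662 (110 left).
Mar has 31 days: +31 → Apr 1, 1662 (79 left).
Apr has 30 days: +30 → May 1, 1662 (49 left).
May has 31 days: +31 → Jun 1, 1662 (18 left).
+18 → Jun 19, 1662.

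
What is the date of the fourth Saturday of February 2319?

February 22, 2319

February 1, 2319 is a Saturday.
The first Saturday is therefore February 1 (same day).
The fourth Saturday is 1 + 3×7 = February 22.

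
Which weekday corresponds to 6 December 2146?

Tuesday

Doomsday rule: the anchor day for the 2100s is Sunday. For year 46: 46÷12 = 3 r 10, and 10÷4 = 2, so 3+10+2 = 15.
Sunday + 15 ≡ Monday — that's 2146's doomsday.
In December the doomsday date is Dec 12.
Dec 6 is 6 days before Dec 12; 6 mod 7 = 6, so Monday − 6 = Tuesday.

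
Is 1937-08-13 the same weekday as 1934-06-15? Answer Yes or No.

Yes

From Jun 15, 1934 to Aug 13, 1937 is 1155 days.
1155 mod 7 = 0, so they are the same weekday.
(Jun 15, 1934 is a Friday; Aug 13, 1937 is a Friday.)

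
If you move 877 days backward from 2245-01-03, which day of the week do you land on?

Wednesday

First find the weekday of Jan 3, 2245. Doomsday rule: the anchor day for the 2200s is Friday. For year 45: 45÷12 = 3 r 9, and 9÷4 = 2, so 3+9+2 = 14.
Friday + 14 ≡ Friday — that's 2245's doomsday.
In January the doomsday date is Jan 3 (2245 is not a leap year).
Jan 3 is the doomsday itself: Friday.
877 mod 7 = 2, so 877 days before a Friday is Friday − 2 = Wednesday.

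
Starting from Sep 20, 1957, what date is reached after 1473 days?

+365 (one year) → Sep 20, 1958 (1108 left).
+365 (one year) → Sep 20, 1959 (743 left).
+366 (one year; includes Feb 29, 1960) → Sep 20, 1960 (377 left).
Sep has 30 days: +11 → Oct 1, 1960 (366 left).
Oct has 31 days: +31 → Nov 1, 1960 (335 left).
Nov has 30 days: +30 → Dec 1, 1960 (305 left).
Dec has 31 days: +31 → Jan 1, 1961 (274 left).
Jan has 31 days: +31 → Feb 1, 1961 (243 left).
Feb has 28 days: +28 → Mar 1, 1961 (215 left).
Mar has 31 days: +31 → Apr 1, 1961 (184 left).
Apr has 30 days: +30 → May 1, 1961 (154 left).
May has 31 days: +31 → Jun 1, 1961 (123 left).
Jun has 30 days: +30 → Jul 1, 1961 (93 left).
Jul has 31 days: +31 → Aug 1, 1961 (62 left).
Aug has 31 days: +31 → Sep 1, 1961 (31 left).
Sep has 30 days: +30 → Oct 1, 1961 (1 left).
+1 → Oct 2, 1961.

October 2, 1961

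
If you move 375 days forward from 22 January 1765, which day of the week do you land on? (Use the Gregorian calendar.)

Jan 22, 1765 is a Tuesday.
375 mod 7 = 4, so 375 days after a Tuesday is Tuesday + 4 = Saturday.

Saturday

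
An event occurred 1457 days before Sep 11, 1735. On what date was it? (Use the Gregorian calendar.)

September 15, 1731

−365 (one year) → Sep 11, 1734 (1092 left).
−365 (one year) → Sep 11, 1733 (727 left).
−365 (one year) → Sep 11, 1732 (362 left).
−11 → Aug 31, 1732 (end of Aug, 31 days; 351 left).
−31 → Jul 31, 1732 (end of Jul, 31 days; 320 left).
−31 → Jun 30, 1732 (end of Jun, 30 days; 289 left).
−30 → May 31, 1732 (end of May, 31 days; 259 left).
−31 → Apr 30, 1732 (end of Apr, 30 days; 228 left).
−30 → Mar 31, 1732 (end of Mar, 31 days; 198 left).
−31 → Feb 29, 1732 (end of Feb, 29 days; 167 left).
−29 → Jan 31, 1732 (end of Jan, 31 days; 138 left).
−31 → Dec 31, 1731 (end of Dec, 31 days; 107 left).
−31 → Nov 30, 1731 (end of Nov, 30 days; 76 left).
−30 → Oct 31, 1731 (end of Oct, 31 days; 46 left).
−31 → Sep 30, 1731 (end of Sep, 30 days; 15 left).
−15 → Sep 15, 1731.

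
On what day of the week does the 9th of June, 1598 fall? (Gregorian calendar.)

Tuesday

Doomsday rule: the anchor day for the 1500s is Wednesday. For year 98: 98÷12 = 8 r 2, and 2÷4 = 0, so 8+2+0 = 10.
Wednesday + 10 ≡ Saturday — that's 1598's doomsday.
In June the doomsday date is Jun 6.
Jun 9 is 3 days after Jun 6; 3 mod 7 = 3, so Saturday + 3 = Tuesday.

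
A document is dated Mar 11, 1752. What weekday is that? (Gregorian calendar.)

Saturday

Doomsday rule: the anchor day for the 1700s is Sunday. For year 52: 52÷12 = 4 r 4, and 4÷4 = 1, so 4+4+1 = 9.
Sunday + 9 ≡ Tuesday — that's 1752's doomsday.
In March the doomsday date is Mar 14.
Mar 11 is 3 days before Mar 14; 3 mod 7 = 3, so Tuesday − 3 = Saturday.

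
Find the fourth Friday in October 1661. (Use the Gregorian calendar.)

October 1, 1661 is a Saturday.
The first Friday is therefore October 7 (6 days later).
The fourth Friday is 7 + 3×7 = October 28.

October 28, 1661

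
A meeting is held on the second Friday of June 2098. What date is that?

June 1, 2098 is a Sunday.
The first Friday is therefore June 6 (5 days later).
The second Friday is 6 + 1×7 = June 13.

June 13, 2098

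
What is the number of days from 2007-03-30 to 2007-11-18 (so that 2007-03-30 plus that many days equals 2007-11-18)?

Mar 30, 2007 → Apr 30, 2007: 31 days (March has 31).
Apr 30, 2007 → May 30, 2007: 30 days (April has 30).
May 30, 2007 → Jun 30, 2007: 31 days (May has 31).
Jun 30, 2007 → Jul 30, 2007: 30 days (June has 30).
Jul 30, 2007 → Aug 30, 2007: 31 days (July has 31).
Aug 30, 2007 → Sep 30, 2007: 31 days (August has 31).
Sep 30, 2007 → Oct 30, 2007: 30 days (September has 30).
Oct 30, 2007 → Nov 18, 2007: 19 days.
Total: 233 days.

233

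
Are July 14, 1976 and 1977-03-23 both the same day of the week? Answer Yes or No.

Yes

From Jul 14, 1976 to Mar 23, 1977 is 252 days.
252 mod 7 = 0, so they are the same weekday.
(Jul 14, 1976 is a Wednesday; Mar 23, 1977 is a Wednesday.)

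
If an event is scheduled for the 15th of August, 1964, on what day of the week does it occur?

Saturday

Doomsday rule: the anchor day for the 1900s is Wednesday. For year 64: 64÷12 = 5 r 4, and 4÷4 = 1, so 5+4+1 = 10.
Wednesday + 10 ≡ Saturday — that's 1964's doomsday.
In August the doomsday date is Aug 8.
Aug 15 is 7 days after Aug 8; 7 mod 7 = 0, so Saturday + 0 = Saturday.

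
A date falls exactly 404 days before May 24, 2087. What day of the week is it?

May 24, 2087 is a Saturday.
404 mod 7 = 5, so 404 days before a Saturday is Saturday − 5 = Monday.

Monday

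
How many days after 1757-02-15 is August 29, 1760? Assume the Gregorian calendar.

Feb 15, 1757 → Feb 15, 1758: 365 days.
Feb 15, 1758 → Feb 15, 1759: 365 days.
Feb 15, 1759 → Feb 15, 1760: 365 days.
Feb 15, 1760 → Mar 15, 1760: 29 days (February has 29).
Mar 15, 1760 → Apr 15, 1760: 31 days (March has 31).
Apr 15, 1760 → May 15, 1760: 30 days (April has 30).
May 15, 1760 → Jun 15, 1760: 31 days (May has 31).
Jun 15, 1760 → Jul 15, 1760: 30 days (June has 30).
Jul 15, 1760 → Aug 15, 1760: 31 days (July has 31).
Aug 15, 1760 → Aug 29, 1760: 14 days.
Total: 1291 days.

1291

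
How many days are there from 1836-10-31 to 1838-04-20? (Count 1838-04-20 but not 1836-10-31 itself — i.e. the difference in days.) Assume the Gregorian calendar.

Oct 31, 1836 → Oct 31, 1837: 365 days.
Oct 31, 1837 → Nov 30, 1837: 30 days (October has 31).
Nov 30, 1837 → Dec 30, 1837: 30 days (November has 30).
Dec 30, 1837 → Jan 30, 1838: 31 days (December has 31).
Jan 30, 1838 → Feb 28, 1838: 29 days (January has 31).
Feb 28, 1838 → Mar 28, 1838: 28 days (February has 28).
Mar 28, 1838 → Apr 20, 1838: 23 days.
Total: 536 days.

536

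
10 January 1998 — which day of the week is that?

Saturday

January 1, 1998 is a Thursday.
Jan 1, 1998 → Jan 10, 1998: 9 days.
Total: 9 days.
9 mod 7 = 2, so Thursday + 2 = Saturday.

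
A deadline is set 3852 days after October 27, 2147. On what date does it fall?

May 14, 2158

+366 (one year; includes Feb 29, 2148) → Oct 27, 2148 (3486 left).
+365 (one year) → Oct 27, 2149 (3121 left).
+365 (one year) → Oct 27, 2150 (2756 left).
+365 (one year) → Oct 27, 2151 (2391 left).
+366 (one year; includes Feb 29, 2152) → Oct 27, 2152 (2025 left).
+365 (one year) → Oct 27, 2153 (1660 left).
+365 (one year) → Oct 27, 2154 (1295 left).
+365 (one year) → Oct 27, 2155 (930 left).
+366 (one year; includes Feb 29, 2156) → Oct 27, 2156 (564 left).
+365 (one year) → Oct 27, 2157 (199 left).
Oct has 31 days: +5 → Nov 1, 2157 (194 left).
Nov has 30 days: +30 → Dec 1, 2157 (164 left).
Dec has 31 days: +31 → Jan 1, 2158 (133 left).
Jan has 31 days: +31 → Feb 1, 2158 (102 left).
Feb has 28 days: +28 → Mar 1, 2158 (74 left).
Mar has 31 days: +31 → Apr 1, 2158 (43 left).
Apr has 30 days: +30 → May 1, 2158 (13 left).
+13 → May 14, 2158.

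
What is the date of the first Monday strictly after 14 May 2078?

May 14, 2078 is a Saturday.
From Saturday to the next Monday is 2 days.
May 14, 2078 + 2 = May 16, 2078.

May 16, 2078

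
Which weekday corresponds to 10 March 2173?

Wednesday

Doomsday rule: the anchor day for the 2100s is Sunday. For year 73: 73÷12 = 6 r 1, and 1÷4 = 0, so 6+1+0 = 7.
Sunday + 7 ≡ Sunday — that's 2173's doomsday.
In March the doomsday date is Mar 14.
Mar 10 is 4 days before Mar 14; 4 mod 7 = 4, so Sunday − 4 = Wednesday.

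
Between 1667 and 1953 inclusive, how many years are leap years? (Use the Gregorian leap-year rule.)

Multiples of 4 in [1667,1953]: 72.
Of those, multiples of 100: 3 (not leap unless ÷400).
Multiples of 400: 0.
Leap years = 72 − 3 + 0 = 69.

69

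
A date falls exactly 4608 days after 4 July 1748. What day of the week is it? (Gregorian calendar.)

Jul 4, 1748 is a Thursday.
4608 mod 7 = 2, so 4608 days after a Thursday is Thursday + 2 = Saturday.

Saturday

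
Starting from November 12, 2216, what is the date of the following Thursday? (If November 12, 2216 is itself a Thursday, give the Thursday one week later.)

November 14, 2216

Nov 12, 2216 is a Tuesday.
From Tuesday to the next Thursday is 2 days.
Nov 12, 2216 + 2 = Nov 14, 2216.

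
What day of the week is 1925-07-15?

Doomsday rule: the anchor day for the 1900s is Wednesday. For year 25: 25÷12 = 2 r 1, and 1÷4 = 0, so 2+1+0 = 3.
Wednesday + 3 ≡ Saturday — that's 1925's doomsday.
In July the doomsday date is Jul 11.
Jul 15 is 4 days after Jul 11; 4 mod 7 = 4, so Saturday + 4 = Wednesday.

Wednesday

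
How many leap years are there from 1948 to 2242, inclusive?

72

Multiples of 4 in [1948,2242]: 74.
Of those, multiples of 100: 3 (not leap unless ÷400).
Multiples of 400: 1.
Leap years = 74 − 3 + 1 = 72.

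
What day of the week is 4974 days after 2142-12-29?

Wednesday

Dec 29, 2142 is a Saturday.
4974 mod 7 = 4, so 4974 days after a Saturday is Saturday + 4 = Wednesday.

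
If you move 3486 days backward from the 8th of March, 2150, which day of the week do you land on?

Sunday

First find the weekday of Mar 8, 2150. Doomsday rule: the anchor day for the 2100s is Sunday. For year 50: 50÷12 = 4 r 2, and 2÷4 = 0, so 4+2+0 = 6.
Sunday + 6 ≡ Saturday — that's 2150's doomsday.
In March the doomsday date is Mar 14.
Mar 8 is 6 days before Mar 14; 6 mod 7 = 6, so Saturday − 6 = Sunday.
3486 mod 7 = 0, so 3486 days before a Sunday is Sunday − 0 = Sunday.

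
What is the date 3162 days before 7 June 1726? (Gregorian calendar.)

October 10, 1717

−365 (one year) → Jun 7, 1725 (2797 left).
−365 (one year) → Jun 7, 1724 (2432 left).
−366 (one year; includes Feb 29, 1724) → Jun 7, 1723 (2066 left).
−365 (one year) → Jun 7, 1722 (1701 left).
−365 (one year) → Jun 7, 1721 (1336 left).
−365 (one year) → Jun 7, 1720 (971 left).
−366 (one year; includes Feb 29, 1720) → Jun 7, 1719 (605 left).
−365 (one year) → Jun 7, 1718 (240 left).
−7 → May 31, 1718 (end of May, 31 days; 233 left).
−31 → Apr 30, 1718 (end of Apr, 30 days; 202 left).
−30 → Mar 31, 1718 (end of Mar, 31 days; 172 left).
−31 → Feb 28, 1718 (end of Feb, 28 days; 141 left).
−28 → Jan 31, 1718 (end of Jan, 31 days; 113 left).
−31 → Dec 31, 1717 (end of Dec, 31 days; 82 left).
−31 → Nov 30, 1717 (end of Nov, 30 days; 51 left).
−30 → Oct 31, 1717 (end of Oct, 31 days; 21 left).
−21 → Oct 10, 1717.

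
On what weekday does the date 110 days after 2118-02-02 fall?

First find the weekday of Feb 2, 2118. Doomsday rule: the anchor day for the 2100s is Sunday. For year 18: 18÷12 = 1 r 6, and 6÷4 = 1, so 1+6+1 = 8.
Sunday + 8 ≡ Monday — that's 2118's doomsday.
In February the doomsday date is Feb 28 (2118 is not a leap year).
Feb 2 is 26 days before Feb 28; 26 mod 7 = 5, so Monday − 5 = Wednesday.
110 mod 7 = 5, so 110 days after a Wednesday is Wednesday + 5 = Monday.

Monday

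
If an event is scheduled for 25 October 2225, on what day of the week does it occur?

Doomsday rule: the anchor day for the 2200s is Friday. For year 25: 25÷12 = 2 r 1, and 1÷4 = 0, so 2+1+0 = 3.
Friday + 3 ≡ Monday — that's 2225's doomsday.
In October the doomsday date is Oct 10.
Oct 25 is 15 days after Oct 10; 15 mod 7 = 1, so Monday + 1 = Tuesday.

Tuesday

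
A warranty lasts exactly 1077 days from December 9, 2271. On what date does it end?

+366 (one year; includes Feb 29, 2272) → Dec 9, 2272 (711 left).
+365 (one year) → Dec 9, 2273 (346 left).
Dec has 31 days: +23 → Jan 1, 2274 (323 left).
Jan has 31 days: +31 → Feb 1, 2274 (292 left).
Feb has 28 days: +28 → Mar 1, 2274 (264 left).
Mar has 31 days: +31 → Apr 1, 2274 (233 left).
Apr has 30 days: +30 → May 1, 2274 (203 left).
May has 31 days: +31 → Jun 1, 2274 (172 left).
Jun has 30 days: +30 → Jul 1, 2274 (142 left).
Jul has 31 days: +31 → Aug 1, 2274 (111 left).
Aug has 31 days: +31 → Sep 1, 2274 (80 left).
Sep has 30 days: +30 → Oct 1, 2274 (50 left).
Oct has 31 days: +31 → Nov 1, 2274 (19 left).
+19 → Nov 20, 2274.

November 20, 2274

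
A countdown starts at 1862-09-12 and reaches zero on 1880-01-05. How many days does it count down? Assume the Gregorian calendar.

6324

Sep 12, 1862 → Sep 12, 1863: 365 days.
Sep 12, 1863 → Sep 12, 1864: 366 days (Feb 29, 1864 is in that span).
Sep 12, 1864 → Sep 12, 1865: 365 days.
Sep 12, 1865 → Sep 12, 1866: 365 days.
Sep 12, 1866 → Sep 12, 1867: 365 days.
Sep 12, 1867 → Sep 12, 1868: 366 days (Feb 29, 1868 is in that span).
Sep 12, 1868 → Sep 12, 1869: 365 days.
Sep 12, 1869 → Sep 12, 1870: 365 days.
Sep 12, 1870 → Sep 12, 1871: 365 days.
Sep 12, 1871 → Sep 12, 1872: 366 days (Feb 29, 1872 is in that span).
Sep 12, 1872 → Sep 12, 1873: 365 days.
Sep 12, 1873 → Sep 12, 1874: 365 days.
Sep 12, 1874 → Sep 12, 1875: 365 days.
Sep 12, 1875 → Sep 12, 1876: 366 days (Feb 29, 1876 is in that span).
Sep 12, 1876 → Sep 12, 1877: 365 days.
Sep 12, 1877 → Sep 12, 1878: 365 days.
Sep 12, 1878 → Sep 12, 1879: 365 days.
Sep 12, 1879 → Oct 12, 1879: 30 days (September has 30).
Oct 12, 1879 → Nov 12, 1879: 31 days (October has 31).
Nov 12, 1879 → Dec 12, 1879: 30 days (November has 30).
Dec 12, 1879 → Jan 5, 1880: 24 days.
Total: 6324 days.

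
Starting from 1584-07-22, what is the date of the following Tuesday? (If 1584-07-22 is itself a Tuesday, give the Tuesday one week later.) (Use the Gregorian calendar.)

Jul 22, 1584 is a Sunday.
From Sunday to the next Tuesday is 2 days.
Jul 22, 1584 + 2 = Jul 24, 1584.

July 24, 1584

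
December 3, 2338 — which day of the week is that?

Doomsday rule: the anchor day for the 2300s is Wednesday. For year 38: 38÷12 = 3 r 2, and 2÷4 = 0, so 3+2+0 = 5.
Wednesday + 5 ≡ Monday — that's 2338's doomsday.
In December the doomsday date is Dec 12.
Dec 3 is 9 days before Dec 12; 9 mod 7 = 2, so Monday − 2 = Saturday.

Saturday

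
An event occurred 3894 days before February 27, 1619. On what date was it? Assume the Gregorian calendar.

−365 (one year) → Feb 27, 1618 (3529 left).
−365 (one year) → Feb 27, 1617 (3164 left).
−366 (one year; includes Feb 29, 1616) → Feb 27, 1616 (2798 left).
−365 (one year) → Feb 27, 1615 (2433 left).
−365 (one year) → Feb 27, 1614 (2068 left).
−365 (one year) → Feb 27, 1613 (1703 left).
−366 (one year; includes Feb 29, 1612) → Feb 27, 1612 (1337 left).
−365 (one year) → Feb 27, 1611 (972 left).
−365 (one year) → Feb 27, 1610 (607 left).
−365 (one year) → Feb 27, 1609 (242 left).
−27 → Jan 31, 1609 (end of Jan, 31 days; 215 left).
−31 → Dec 31, 1608 (end of Dec, 31 days; 184 left).
−31 → Nov 30, 1608 (end of Nov, 30 days; 153 left).
−30 → Oct 31, 1608 (end of Oct, 31 days; 123 left).
−31 → Sep 30, 1608 (end of Sep, 30 days; 92 left).
−30 → Aug 31, 1608 (end of Aug, 31 days; 62 left).
−31 → Jul 31, 1608 (end of Jul, 31 days; 31 left).
−31 → Jun 30, 1608 (end of Jun, 30 days; 0 left).

June 30, 1608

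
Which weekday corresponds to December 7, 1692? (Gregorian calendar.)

Doomsday rule: the anchor day for the 1600s is Tuesday. For year 92: 92÷12 = 7 r 8, and 8÷4 = 2, so 7+8+2 = 17.
Tuesday + 17 ≡ Friday — that's 1692's doomsday.
In December the doomsday date is Dec 12.
Dec 7 is 5 days before Dec 12; 5 mod 7 = 5, so Friday − 5 = Sunday.

Sunday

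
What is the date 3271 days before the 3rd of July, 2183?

−365 (one year) → Jul 3, 2182 (2906 left).
−365 (one year) → Jul 3, 2181 (2541 left).
−365 (one year) → Jul 3, 2180 (2176 left).
−366 (one year; includes Feb 29, 2180) → Jul 3, 2179 (1810 left).
−365 (one year) → Jul 3, 2178 (1445 left).
−365 (one year) → Jul 3, 2177 (1080 left).
−365 (one year) → Jul 3, 2176 (715 left).
−366 (one year; includes Feb 29, 2176) → Jul 3, 2175 (349 left).
−3 → Jun 30, 2175 (end of Jun, 30 days; 346 left).
−30 → May 31, 2175 (end of May, 31 days; 316 left).
−31 → Apr 30, 2175 (end of Apr, 30 days; 285 left).
−30 → Mar 31, 2175 (end of Mar, 31 days; 255 left).
−31 → Feb 28, 2175 (end of Feb, 28 days; 224 left).
−28 → Jan 31, 2175 (end of Jan, 31 days; 196 left).
−31 → Dec 31, 2174 (end of Dec, 31 days; 165 left).
−31 → Nov 30, 2174 (end of Nov, 30 days; 134 left).
−30 → Oct 31, 2174 (end of Oct, 31 days; 104 left).
−31 → Sep 30, 2174 (end of Sep, 30 days; 73 left).
−30 → Aug 31, 2174 (end of Aug, 31 days; 43 left).
−31 → Jul 31, 2174 (end of Jul, 31 days; 12 left).
−12 → Jul 19, 2174.

July 19, 2174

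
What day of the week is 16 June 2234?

Monday

Doomsday rule: the anchor day for the 2200s is Friday. For year 34: 34÷12 = 2 r 10, and 10÷4 = 2, so 2+10+2 = 14.
Friday + 14 ≡ Friday — that's 2234's doomsday.
In June the doomsday date is Jun 6.
Jun 16 is 10 days after Jun 6; 10 mod 7 = 3, so Friday + 3 = Monday.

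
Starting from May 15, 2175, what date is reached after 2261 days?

+366 (one year; includes Feb 29, 2176) → May 15, 2176 (1895 left).
+365 (one year) → May 15, 2177 (1530 left).
+365 (one year) → May 15, 2178 (1165 left).
+365 (one year) → May 15, 2179 (800 left).
+366 (one year; includes Feb 29, 2180) → May 15, 2180 (434 left).
+365 (one year) → May 15, 2181 (69 left).
May has 31 days: +17 → Jun 1, 2181 (52 left).
Jun has 30 days: +30 → Jul 1, 2181 (22 left).
+22 → Jul 23, 2181.

July 23, 2181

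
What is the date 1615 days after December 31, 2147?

+366 (one year; includes Feb 29, 2148) → Dec 31, 2148 (1249 left).
+365 (one year) → Dec 31, 2149 (884 left).
+365 (one year) → Dec 31, 2150 (519 left).
+365 (one year) → Dec 31, 2151 (154 left).
Dec has 31 days: +1 → Jan 1, 2152 (153 left).
Jan has 31 days: +31 → Feb 1, 2152 (122 left).
Feb has 29 days: +29 → Mar 1, 2152 (93 left).
Mar has 31 days: +31 → Apr 1, 2152 (62 left).
Apr has 30 days: +30 → May 1, 2152 (32 left).
May has 31 days: +31 → Jun 1, 2152 (1 left).
+1 → Jun 2, 2152.

June 2, 2152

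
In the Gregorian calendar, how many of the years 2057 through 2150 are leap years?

Multiples of 4 in [2057,2150]: 23.
Of those, multiples of 100: 1 (not leap unless ÷400).
Multiples of 400: 0.
Leap years = 23 − 1 + 0 = 22.

22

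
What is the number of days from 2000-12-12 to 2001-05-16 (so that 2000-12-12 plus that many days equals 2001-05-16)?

Dec 12, 2000 → Jan 12, 2001: 31 days (December has 31).
Jan 12, 2001 → Feb 12, 2001: 31 days (January has 31).
Feb 12, 2001 → Mar 12, 2001: 28 days (February has 28).
Mar 12, 2001 → Apr 12, 2001: 31 days (March has 31).
Apr 12, 2001 → May 12, 2001: 30 days (April has 30).
May 12, 2001 → May 16, 2001: 4 days.
Total: 155 days.

155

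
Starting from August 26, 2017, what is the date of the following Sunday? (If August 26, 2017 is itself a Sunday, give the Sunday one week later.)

August 27, 2017

Aug 26, 2017 is a Saturday.
From Saturday to the next Sunday is 1 day.
Aug 26, 2017 + 1 = Aug 27, 2017.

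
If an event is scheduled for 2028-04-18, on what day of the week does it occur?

Tuesday

January 1, 2028 is a Saturday.
Jan 1, 2028 → Feb 1, 2028: 31 days (January has 31).
Feb 1, 2028 → Mar 1, 2028: 29 days (February has 29).
Mar 1, 2028 → Apr 1, 2028: 31 days (March has 31).
Apr 1, 2028 → Apr 18, 2028: 17 days.
Total: 108 days.
108 mod 7 = 3, so Saturday + 3 = Tuesday.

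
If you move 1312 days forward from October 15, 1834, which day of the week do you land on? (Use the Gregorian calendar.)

Saturday

First find the weekday of Oct 15, 1834. Doomsday rule: the anchor day for the 1800s is Friday. For year 34: 34÷12 = 2 r 10, and 10÷4 = 2, so 2+10+2 = 14.
Friday + 14 ≡ Friday — that's 1834's doomsday.
In October the doomsday date is Oct 10.
Oct 15 is 5 days after Oct 10; 5 mod 7 = 5, so Friday + 5 = Wednesday.
1312 mod 7 = 3, so 1312 days after a Wednesday is Wednesday + 3 = Saturday.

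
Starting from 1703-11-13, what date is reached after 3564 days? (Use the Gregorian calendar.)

+366 (one year; includes Feb 29, 1704) → Nov 13, 1704 (3198 left).
+365 (one year) → Nov 13, 1705 (2833 left).
+365 (one year) → Nov 13, 1706 (2468 left).
+365 (one year) → Nov 13, 1707 (2103 left).
+366 (one year; includes Feb 29, 1708) → Nov 13, 1708 (1737 left).
+365 (one year) → Nov 13, 1709 (1372 left).
+365 (one year) → Nov 13, 1710 (1007 left).
+365 (one year) → Nov 13, 1711 (642 left).
+366 (one year; includes Feb 29, 1712) → Nov 13, 1712 (276 left).
Nov has 30 days: +18 → Dec 1, 1712 (258 left).
Dec has 31 days: +31 → Jan 1, 1713 (227 left).
Jan has 31 days: +31 → Feb 1, 1713 (196 left).
Feb has 28 days: +28 → Mar 1, 1713 (168 left).
Mar has 31 days: +31 → Apr 1, 1713 (137 left).
Apr has 30 days: +30 → May 1, 1713 (107 left).
May has 31 days: +31 → Jun 1, 1713 (76 left).
Jun has 30 days: +30 → Jul 1, 1713 (46 left).
Jul has 31 days: +31 → Aug 1, 1713 (15 left).
+15 → Aug 16, 1713.

August 16, 1713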